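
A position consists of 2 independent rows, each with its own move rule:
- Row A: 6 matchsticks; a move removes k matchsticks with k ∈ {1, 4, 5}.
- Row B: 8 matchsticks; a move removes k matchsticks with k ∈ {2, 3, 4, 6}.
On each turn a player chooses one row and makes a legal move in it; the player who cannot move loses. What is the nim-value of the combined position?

2

For row A, compute g(0), g(1), … with moves {1, 4, 5}:
k:     0  1  2  3  4  5  6
g(k):  0  1  0  1  2  3  2
So g(6) = 2.
Build the Grundy sequence for row B with g(k) = mex{g(k−s) : s ∈ {2, 3, 4, 6}, s ≤ k}:
g(0) = mex{} = 0
g(1) = mex{} = 0
g(2) = mex{0} = 1
g(3) = mex{0} = 1
g(4) = mex{0,1} = 2
g(5) = mex{0,1} = 2
g(6) = mex{0,1,2} = 3
g(7) = mex{0,1,2} = 3
g(8) = mex{1,2,3} = 0
So g(8) = 0.
The value of a disjunctive sum is the nim-sum of the parts.
Combined value = 2 XOR 0 = 2.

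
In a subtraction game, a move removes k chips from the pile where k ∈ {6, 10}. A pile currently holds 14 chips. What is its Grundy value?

Compute g(0), g(1), … for moves {6, 10}:
k:     0  1  2  3  4  5  6  7  8  9 10 11 12 13 14
g(k):  0  0  0  0  0  0  1  1  1  1  1  1  2  2  2
So g(14) = 2.

2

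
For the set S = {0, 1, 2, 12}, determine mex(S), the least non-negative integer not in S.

The values 0, 1, 2 are all present; 3 is the first non-negative integer missing from the set.

3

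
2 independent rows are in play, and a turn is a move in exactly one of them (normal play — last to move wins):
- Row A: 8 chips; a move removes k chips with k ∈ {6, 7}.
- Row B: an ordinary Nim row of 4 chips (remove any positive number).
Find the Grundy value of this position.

5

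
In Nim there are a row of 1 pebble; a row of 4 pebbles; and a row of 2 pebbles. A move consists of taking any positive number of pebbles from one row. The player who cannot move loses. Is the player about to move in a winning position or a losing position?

Nim-sum: 1 ^ 4 ^ 2 = 7.
The nim-sum is 7 ≠ 0, so this is an N-position: the player to move can win.

Winning position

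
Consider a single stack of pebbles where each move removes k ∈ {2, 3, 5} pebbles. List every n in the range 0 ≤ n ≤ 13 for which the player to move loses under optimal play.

0, 1, 7, 8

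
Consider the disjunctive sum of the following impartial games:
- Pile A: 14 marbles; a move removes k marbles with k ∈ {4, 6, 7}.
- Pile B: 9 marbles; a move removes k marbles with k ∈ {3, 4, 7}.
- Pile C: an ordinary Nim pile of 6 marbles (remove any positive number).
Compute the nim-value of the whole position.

Grundy values for pile A (subtraction set {4, 6, 7}):
g(0) = mex{} = 0
g(1) = mex{} = 0
g(2) = mex{} = 0
g(3) = mex{} = 0
g(4) = mex{0} = 1
g(5) = mex{0} = 1
g(6) = mex{0} = 1
g(7) = mex{0} = 1
g(8) = mex{0,1} = 2
g(9) = mex{0,1} = 2
g(10) = mex{0,1} = 2
g(11) = mex{1} = 0
g(12) = mex{1,2} = 0
g(13) = mex{1,2} = 0
g(14) = mex{1,2} = 0
So g(14) = 0.
Build the Grundy sequence for pile B with g(k) = mex{g(k−s) : s ∈ {3, 4, 7}, s ≤ k}:
k:     0  1  2  3  4  5  6  7  8  9
g(k):  0  0  0  1  1  1  2  2  2  3
So g(9) = 3.
Pile C is a plain Nim pile of size 6, so its Grundy value is 6.
By the Sprague-Grundy theorem, the Grundy value of a sum of independent games is the XOR of the component values.
Combined value = 0 ⊕ 3 ⊕ 6 = 5.

5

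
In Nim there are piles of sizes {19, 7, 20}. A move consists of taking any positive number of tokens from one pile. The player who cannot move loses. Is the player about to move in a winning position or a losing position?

Compute the nim-sum pairwise:
19 ⊕ 7 = 20
20 ⊕ 20 = 0
The nim-sum is 0, so this is a P-position: the player to move is in a losing position under optimal play.

Losing position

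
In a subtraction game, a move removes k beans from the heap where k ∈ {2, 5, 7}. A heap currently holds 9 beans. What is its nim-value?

Build the Grundy sequence with g(k) = mex{g(k−s) : s ∈ {2, 5, 7}, s ≤ k}:
k:     0  1  2  3  4  5  6  7  8  9
g(k):  0  0  1  1  0  2  1  3  2  2
So g(9) = 2.

2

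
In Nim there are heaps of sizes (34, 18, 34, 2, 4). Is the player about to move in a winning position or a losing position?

Compute the nim-sum pairwise:
34 ^ 18 = 48
48 ^ 34 = 18
18 ^ 2 = 16
16 ^ 4 = 20
The nim-sum is 20 ≠ 0, so this is an N-position: the player to move can win.

Winning position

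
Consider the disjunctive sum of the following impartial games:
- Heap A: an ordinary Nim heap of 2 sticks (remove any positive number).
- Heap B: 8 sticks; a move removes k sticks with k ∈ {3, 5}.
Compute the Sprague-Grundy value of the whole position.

2

Heap A is a plain Nim heap of size 2, so its Grundy value is 2.
Build the Grundy sequence for heap B with g(k) = mex{g(k−s) : s ∈ {3, 5}, s ≤ k}:
g(0) = mex{} = 0
g(1) = mex{} = 0
g(2) = mex{} = 0
g(3) = mex{0} = 1
g(4) = mex{0} = 1
g(5) = mex{0} = 1
g(6) = mex{0,1} = 2
g(7) = mex{0,1} = 2
g(8) = mex{1} = 0
So g(8) = 0.
The value of a disjunctive sum is the nim-sum of the parts.
Combined value = 2 ⊕ 0 = 2.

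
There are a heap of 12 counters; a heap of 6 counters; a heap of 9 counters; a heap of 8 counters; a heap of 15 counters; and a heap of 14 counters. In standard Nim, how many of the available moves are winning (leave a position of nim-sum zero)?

5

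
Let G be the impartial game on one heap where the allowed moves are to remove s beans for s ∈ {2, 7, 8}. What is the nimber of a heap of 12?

1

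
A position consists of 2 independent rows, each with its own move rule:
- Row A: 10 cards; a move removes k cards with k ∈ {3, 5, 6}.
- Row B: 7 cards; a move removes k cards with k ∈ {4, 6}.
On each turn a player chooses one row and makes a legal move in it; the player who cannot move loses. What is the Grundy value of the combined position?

1

Build the Grundy sequence for row A with g(k) = mex{g(k−s) : s ∈ {3, 5, 6}, s ≤ k}:
g(0) = mex{} = 0
g(1) = mex{} = 0
g(2) = mex{} = 0
g(3) = mex{0} = 1
g(4) = mex{0} = 1
g(5) = mex{0} = 1
g(6) = mex{0,1} = 2
g(7) = mex{0,1} = 2
g(8) = mex{0,1} = 2
g(9) = mex{1,2} = 0
g(10) = mex{1,2} = 0
So g(10) = 0.
Build the Grundy sequence for row B with g(k) = mex{g(k−s) : s ∈ {4, 6}, s ≤ k}:
k:     0  1  2  3  4  5  6  7
g(k):  0  0  0  0  1  1  1  1
So g(7) = 1.
The value of a disjunctive sum is the nim-sum of the parts.
Combined value = 0 XOR 1 = 1.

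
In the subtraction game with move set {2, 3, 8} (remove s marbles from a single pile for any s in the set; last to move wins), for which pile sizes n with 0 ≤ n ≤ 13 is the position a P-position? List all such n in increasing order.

0, 1, 5, 6, 10, 11

Compute g(0), g(1), … for moves {2, 3, 8}:
g(0) = mex{} = 0
g(1) = mex{} = 0
g(2) = mex{0} = 1
g(3) = mex{0} = 1
g(4) = mex{0,1} = 2
g(5) = mex{1} = 0
g(6) = mex{1,2} = 0
g(7) = mex{0,2} = 1
g(8) = mex{0} = 1
g(9) = mex{0,1} = 2
g(10) = mex{1} = 0
g(11) = mex{1,2} = 0
g(12) = mex{0,2} = 1
g(13) = mex{0} = 1
The P-positions (g = 0) in 0..13 are 0, 1, 5, 6, 10, 11.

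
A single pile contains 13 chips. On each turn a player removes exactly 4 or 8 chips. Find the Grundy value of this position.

0

Grundy values for subtraction set {4, 8}:
k:     0  1  2  3  4  5  6  7  8  9 10 11 12 13
g(k):  0  0  0  0  1  1  1  1  2  2  2  2  0  0
So g(13) = 0.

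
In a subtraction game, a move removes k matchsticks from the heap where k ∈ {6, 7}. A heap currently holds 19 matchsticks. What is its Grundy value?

1

Compute g(0), g(1), … for moves {6, 7}:
k:     0  1  2  3  4  5  6  7  8  9 10 11 12 13 14 15 16 17 18 19
g(k):  0  0  0  0  0  0  1  1  1  1  1  1  2  0  0  0  0  0  0  1
So g(19) = 1.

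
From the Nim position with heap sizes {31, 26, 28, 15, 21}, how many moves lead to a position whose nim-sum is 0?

Compute the nim-sum pairwise:
31 ⊕ 26 = 5
5 ⊕ 28 = 25
25 ⊕ 15 = 22
22 ⊕ 21 = 3
The overall nim-sum is X = 3. A heap of size p has a winning move iff p XOR X < p (reduce it to p XOR X).
  31: 31 XOR 3 = 28 < 31 — winning move (to 28).
  26: 26 XOR 3 = 25 < 26 — winning move (to 25).
  28: 28 XOR 3 = 31 ≥ 28 — no move.
  15: 15 XOR 3 = 12 < 15 — winning move (to 12).
  21: 21 XOR 3 = 22 ≥ 21 — no move.
That gives 3 winning moves.

3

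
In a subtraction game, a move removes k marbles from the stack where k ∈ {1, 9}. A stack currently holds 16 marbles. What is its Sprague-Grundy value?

Build the Grundy sequence with g(k) = mex{g(k−s) : s ∈ {1, 9}, s ≤ k}:
k:     0  1  2  3  4  5  6  7  8  9 10 11 12 13 14 15 16
g(k):  0  1  0  1  0  1  0  1  0  1  0  1  0  1  0  1  0
So g(16) = 0.

0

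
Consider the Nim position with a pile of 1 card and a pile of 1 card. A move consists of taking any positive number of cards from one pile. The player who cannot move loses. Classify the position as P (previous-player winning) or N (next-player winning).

P-position

Compute the nim-sum pairwise:
1 ⊕ 1 = 0
The nim-sum is 0, so this is a P-position: the player to move is in a losing position under optimal play.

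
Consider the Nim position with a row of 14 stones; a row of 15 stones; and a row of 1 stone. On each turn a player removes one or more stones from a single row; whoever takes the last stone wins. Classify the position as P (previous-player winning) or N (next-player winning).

P-position

Nim-sum: 14 ⊕ 15 ⊕ 1 = 0.
The nim-sum is 0, so this is a P-position: the player to move is in a losing position under optimal play.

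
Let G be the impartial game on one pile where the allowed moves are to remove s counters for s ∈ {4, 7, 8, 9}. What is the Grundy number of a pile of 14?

0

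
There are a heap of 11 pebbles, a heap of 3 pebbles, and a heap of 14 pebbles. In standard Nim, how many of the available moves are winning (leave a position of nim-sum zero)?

1

Compute the nim-sum pairwise:
11 ⊕ 3 = 8
8 ⊕ 14 = 6
The overall nim-sum is X = 6. A heap of size p has a winning move iff p XOR X < p (reduce it to p XOR X).
  11: 11 XOR 6 = 13 ≥ 11 — no move.
  3: 3 XOR 6 = 5 ≥ 3 — no move.
  14: 14 XOR 6 = 8 < 14 — winning move (to 8).
That gives 1 winning move.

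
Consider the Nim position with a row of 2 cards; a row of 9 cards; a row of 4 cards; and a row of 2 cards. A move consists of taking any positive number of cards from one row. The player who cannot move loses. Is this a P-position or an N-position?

N-position

Compute the nim-sum pairwise:
2 ^ 9 = 11
11 ^ 4 = 15
15 ^ 2 = 13
The nim-sum is 13 ≠ 0, so this is an N-position: the player to move can win.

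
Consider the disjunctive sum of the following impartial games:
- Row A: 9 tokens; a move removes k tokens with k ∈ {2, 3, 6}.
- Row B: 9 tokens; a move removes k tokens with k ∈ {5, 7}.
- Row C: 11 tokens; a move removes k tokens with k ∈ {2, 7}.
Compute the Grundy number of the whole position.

0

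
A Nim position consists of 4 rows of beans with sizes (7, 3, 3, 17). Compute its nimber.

Compute the nim-sum pairwise:
7 XOR 3 = 4
4 XOR 3 = 7
7 XOR 17 = 22

22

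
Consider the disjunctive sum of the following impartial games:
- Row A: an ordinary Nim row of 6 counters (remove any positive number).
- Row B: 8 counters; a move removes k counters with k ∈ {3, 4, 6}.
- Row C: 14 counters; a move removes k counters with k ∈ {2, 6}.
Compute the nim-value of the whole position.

5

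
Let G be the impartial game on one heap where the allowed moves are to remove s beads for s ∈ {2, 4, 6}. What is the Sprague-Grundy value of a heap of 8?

0

Compute g(0), g(1), … for moves {2, 4, 6}:
g(0) = mex{} = 0
g(1) = mex{} = 0
g(2) = mex{0} = 1
g(3) = mex{0} = 1
g(4) = mex{0,1} = 2
g(5) = mex{0,1} = 2
g(6) = mex{0,1,2} = 3
g(7) = mex{0,1,2} = 3
g(8) = mex{1,2,3} = 0
So g(8) = 0.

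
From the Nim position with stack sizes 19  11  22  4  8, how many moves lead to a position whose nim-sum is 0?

3

Compute the nim-sum pairwise:
19 XOR 11 = 24
24 XOR 22 = 14
14 XOR 4 = 10
10 XOR 8 = 2
The overall nim-sum is X = 2. A stack of size p has a winning move iff p XOR X < p (reduce it to p XOR X).
  19: 19 XOR 2 = 17 < 19 — winning move (to 17).
  11: 11 XOR 2 = 9 < 11 — winning move (to 9).
  22: 22 XOR 2 = 20 < 22 — winning move (to 20).
  4: 4 XOR 2 = 6 ≥ 4 — no move.
  8: 8 XOR 2 = 10 ≥ 8 — no move.
That gives 3 winning moves.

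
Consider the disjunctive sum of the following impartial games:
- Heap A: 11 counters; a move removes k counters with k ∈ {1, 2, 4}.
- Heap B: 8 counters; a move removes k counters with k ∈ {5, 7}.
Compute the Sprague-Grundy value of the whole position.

3

Grundy values for heap A (subtraction set {1, 2, 4}):
k:     0  1  2  3  4  5  6  7  8  9 10 11
g(k):  0  1  2  0  1  2  0  1  2  0  1  2
So g(11) = 2.
For heap B, compute g(0), g(1), … with moves {5, 7}:
k:     0  1  2  3  4  5  6  7  8
g(k):  0  0  0  0  0  1  1  1  1
So g(8) = 1.
The value of a disjunctive sum is the nim-sum of the parts.
Combined value = 2 XOR 1 = 3.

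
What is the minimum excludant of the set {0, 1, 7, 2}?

The values 0, 1, 2 are all present; 3 is the first non-negative integer missing from the set.

3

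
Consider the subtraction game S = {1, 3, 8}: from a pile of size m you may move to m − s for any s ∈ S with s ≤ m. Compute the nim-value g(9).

3

Build the Grundy sequence with g(k) = mex{g(k−s) : s ∈ {1, 3, 8}, s ≤ k}:
k:     0  1  2  3  4  5  6  7  8  9
g(k):  0  1  0  1  0  1  0  1  2  3
So g(9) = 3.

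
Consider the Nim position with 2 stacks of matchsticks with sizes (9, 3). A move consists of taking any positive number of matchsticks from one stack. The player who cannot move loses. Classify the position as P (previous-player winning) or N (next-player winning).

N-position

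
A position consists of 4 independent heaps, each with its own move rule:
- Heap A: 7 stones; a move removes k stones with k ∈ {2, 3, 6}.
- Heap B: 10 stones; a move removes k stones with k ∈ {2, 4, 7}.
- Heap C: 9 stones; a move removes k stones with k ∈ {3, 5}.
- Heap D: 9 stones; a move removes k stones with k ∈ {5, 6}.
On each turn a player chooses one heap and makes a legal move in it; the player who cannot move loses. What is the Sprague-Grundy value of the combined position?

2

Grundy values for heap A (subtraction set {2, 3, 6}):
k:     0  1  2  3  4  5  6  7
g(k):  0  0  1  1  2  0  3  1
So g(7) = 1.
For heap B, compute g(0), g(1), … with moves {2, 4, 7}:
g(0) = mex{} = 0
g(1) = mex{} = 0
g(2) = mex{0} = 1
g(3) = mex{0} = 1
g(4) = mex{0,1} = 2
g(5) = mex{0,1} = 2
g(6) = mex{1,2} = 0
g(7) = mex{0,1,2} = 3
g(8) = mex{0,2} = 1
g(9) = mex{1,2,3} = 0
g(10) = mex{0,1} = 2
So g(10) = 2.
For heap C, compute g(0), g(1), … with moves {3, 5}:
g(0) = mex{} = 0
g(1) = mex{} = 0
g(2) = mex{} = 0
g(3) = mex{0} = 1
g(4) = mex{0} = 1
g(5) = mex{0} = 1
g(6) = mex{0,1} = 2
g(7) = mex{0,1} = 2
g(8) = mex{1} = 0
g(9) = mex{1,2} = 0
So g(9) = 0.
For heap D, compute g(0), g(1), … with moves {5, 6}:
g(0) = mex{} = 0
g(1) = mex{} = 0
g(2) = mex{} = 0
g(3) = mex{} = 0
g(4) = mex{} = 0
g(5) = mex{0} = 1
g(6) = mex{0} = 1
g(7) = mex{0} = 1
g(8) = mex{0} = 1
g(9) = mex{0} = 1
So g(9) = 1.
By the Sprague-Grundy theorem, the Grundy value of a sum of independent games is the XOR of the component values.
Combined value = 1 ⊕ 2 ⊕ 0 ⊕ 1 = 2.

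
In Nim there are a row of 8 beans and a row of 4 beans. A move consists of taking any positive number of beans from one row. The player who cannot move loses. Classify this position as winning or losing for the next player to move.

Write each in binary and XOR column by column:
  1000  (8)
  0100  (4)
  ----
  1100  (12)
The nim-sum is 12 ≠ 0, so this is an N-position: the player to move can win.

Winning position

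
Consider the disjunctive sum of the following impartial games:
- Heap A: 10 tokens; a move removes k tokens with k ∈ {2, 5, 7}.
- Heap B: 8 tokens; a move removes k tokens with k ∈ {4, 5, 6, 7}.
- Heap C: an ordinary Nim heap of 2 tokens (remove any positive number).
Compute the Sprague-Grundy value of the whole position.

Build the Grundy sequence for heap A with g(k) = mex{g(k−s) : s ∈ {2, 5, 7}, s ≤ k}:
k:     0  1  2  3  4  5  6  7  8  9 10
g(k):  0  0  1  1  0  2  1  3  2  2  0
So g(10) = 0.
Grundy values for heap B (subtraction set {4, 5, 6, 7}):
k:     0  1  2  3  4  5  6  7  8
g(k):  0  0  0  0  1  1  1  1  2
So g(8) = 2.
Heap C is a plain Nim heap of size 2, so its Grundy value is 2.
The value of a disjunctive sum is the nim-sum of the parts.
Combined value = 0 XOR 2 XOR 2 = 0.

0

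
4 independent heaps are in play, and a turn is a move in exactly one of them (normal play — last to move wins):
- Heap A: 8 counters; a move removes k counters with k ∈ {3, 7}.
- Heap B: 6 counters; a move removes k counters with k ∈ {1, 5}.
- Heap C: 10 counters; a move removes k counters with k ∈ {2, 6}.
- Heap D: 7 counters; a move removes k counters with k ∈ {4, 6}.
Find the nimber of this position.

Grundy values for heap A (subtraction set {3, 7}):
g(0) = mex{} = 0
g(1) = mex{} = 0
g(2) = mex{} = 0
g(3) = mex{0} = 1
g(4) = mex{0} = 1
g(5) = mex{0} = 1
g(6) = mex{1} = 0
g(7) = mex{0,1} = 2
g(8) = mex{0,1} = 2
So g(8) = 2.
Build the Grundy sequence for heap B with g(k) = mex{g(k−s) : s ∈ {1, 5}, s ≤ k}:
k:     0  1  2  3  4  5  6
g(k):  0  1  0  1  0  1  0
So g(6) = 0.
Build the Grundy sequence for heap C with g(k) = mex{g(k−s) : s ∈ {2, 6}, s ≤ k}:
g(0) = mex{} = 0
g(1) = mex{} = 0
g(2) = mex{0} = 1
g(3) = mex{0} = 1
g(4) = mex{1} = 0
g(5) = mex{1} = 0
g(6) = mex{0} = 1
g(7) = mex{0} = 1
g(8) = mex{1} = 0
g(9) = mex{1} = 0
g(10) = mex{0} = 1
So g(10) = 1.
For heap D, compute g(0), g(1), … with moves {4, 6}:
g(0) = mex{} = 0
g(1) = mex{} = 0
g(2) = mex{} = 0
g(3) = mex{} = 0
g(4) = mex{0} = 1
g(5) = mex{0} = 1
g(6) = mex{0} = 1
g(7) = mex{0} = 1
So g(7) = 1.
The value of a disjunctive sum is the nim-sum of the parts.
Combined value = 2 XOR 0 XOR 1 XOR 1 = 2.

2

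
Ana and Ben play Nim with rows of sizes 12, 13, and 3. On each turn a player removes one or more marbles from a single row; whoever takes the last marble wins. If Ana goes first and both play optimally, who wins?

Ana wins

Compute the nim-sum pairwise:
12 ⊕ 13 = 1
1 ⊕ 3 = 2
The nim-sum is 2 ≠ 0, so this is an N-position: the player to move can win; Ana has a winning move.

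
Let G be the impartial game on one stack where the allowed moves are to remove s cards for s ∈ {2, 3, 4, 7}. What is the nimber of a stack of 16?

2

Build the Grundy sequence with g(k) = mex{g(k−s) : s ∈ {2, 3, 4, 7}, s ≤ k}:
k:     0  1  2  3  4  5  6  7  8  9 10 11 12 13 14 15 16
g(k):  0  0  1  1  2  2  0  3  1  4  2  0  0  1  1  2  2
So g(16) = 2.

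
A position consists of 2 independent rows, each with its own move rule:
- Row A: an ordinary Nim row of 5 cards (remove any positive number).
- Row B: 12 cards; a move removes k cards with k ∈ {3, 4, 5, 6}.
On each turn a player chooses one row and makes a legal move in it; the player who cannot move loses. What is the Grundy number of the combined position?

4

Row A is a plain Nim row of size 5, so its Grundy value is 5.
Grundy values for row B (subtraction set {3, 4, 5, 6}):
g(0) = mex{} = 0
g(1) = mex{} = 0
g(2) = mex{} = 0
g(3) = mex{0} = 1
g(4) = mex{0} = 1
g(5) = mex{0} = 1
g(6) = mex{0,1} = 2
g(7) = mex{0,1} = 2
g(8) = mex{0,1} = 2
g(9) = mex{1,2} = 0
g(10) = mex{1,2} = 0
g(11) = mex{1,2} = 0
g(12) = mex{0,2} = 1
So g(12) = 1.
By the Sprague-Grundy theorem, the Grundy value of a sum of independent games is the XOR of the component values.
Combined value = 5 ⊕ 1 = 4.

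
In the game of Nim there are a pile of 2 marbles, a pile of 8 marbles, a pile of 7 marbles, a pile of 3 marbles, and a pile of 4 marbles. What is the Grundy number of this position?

10

Bitwise XOR of the heap sizes:
  0010  (2)
  1000  (8)
  0111  (7)
  0011  (3)
  0100  (4)
  ----
  1010  (10)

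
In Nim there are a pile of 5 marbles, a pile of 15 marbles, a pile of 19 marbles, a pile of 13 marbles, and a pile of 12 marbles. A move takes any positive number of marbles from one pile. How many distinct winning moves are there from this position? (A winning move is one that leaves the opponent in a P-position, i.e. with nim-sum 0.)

1

Nim-sum: 5 ^ 15 ^ 19 ^ 13 ^ 12 = 24.
The overall nim-sum is X = 24. A pile of size p has a winning move iff p XOR X < p (reduce it to p XOR X).
  5: 5 XOR 24 = 29 ≥ 5 — no move.
  15: 15 XOR 24 = 23 ≥ 15 — no move.
  19: 19 XOR 24 = 11 < 19 — winning move (to 11).
  13: 13 XOR 24 = 21 ≥ 13 — no move.
  12: 12 XOR 24 = 20 ≥ 12 — no move.
That gives 1 winning move.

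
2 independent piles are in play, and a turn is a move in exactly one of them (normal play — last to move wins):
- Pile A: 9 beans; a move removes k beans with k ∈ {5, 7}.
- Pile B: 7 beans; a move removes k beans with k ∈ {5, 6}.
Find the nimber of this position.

0

Build the Grundy sequence for pile A with g(k) = mex{g(k−s) : s ∈ {5, 7}, s ≤ k}:
g(0) = mex{} = 0
g(1) = mex{} = 0
g(2) = mex{} = 0
g(3) = mex{} = 0
g(4) = mex{} = 0
g(5) = mex{0} = 1
g(6) = mex{0} = 1
g(7) = mex{0} = 1
g(8) = mex{0} = 1
g(9) = mex{0} = 1
So g(9) = 1.
Build the Grundy sequence for pile B with g(k) = mex{g(k−s) : s ∈ {5, 6}, s ≤ k}:
g(0) = mex{} = 0
g(1) = mex{} = 0
g(2) = mex{} = 0
g(3) = mex{} = 0
g(4) = mex{} = 0
g(5) = mex{0} = 1
g(6) = mex{0} = 1
g(7) = mex{0} = 1
So g(7) = 1.
The value of a disjunctive sum is the nim-sum of the parts.
Combined value = 1 XOR 1 = 0.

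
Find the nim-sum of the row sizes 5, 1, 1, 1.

4

Compute the nim-sum pairwise:
5 ^ 1 = 4
4 ^ 1 = 5
5 ^ 1 = 4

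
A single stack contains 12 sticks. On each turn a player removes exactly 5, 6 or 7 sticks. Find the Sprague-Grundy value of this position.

Compute g(0), g(1), … for moves {5, 6, 7}:
g(0) = mex{} = 0
g(1) = mex{} = 0
g(2) = mex{} = 0
g(3) = mex{} = 0
g(4) = mex{} = 0
g(5) = mex{0} = 1
g(6) = mex{0} = 1
g(7) = mex{0} = 1
g(8) = mex{0} = 1
g(9) = mex{0} = 1
g(10) = mex{0,1} = 2
g(11) = mex{0,1} = 2
g(12) = mex{1} = 0
So g(12) = 0.

0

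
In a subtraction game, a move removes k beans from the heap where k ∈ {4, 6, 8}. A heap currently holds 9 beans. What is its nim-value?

2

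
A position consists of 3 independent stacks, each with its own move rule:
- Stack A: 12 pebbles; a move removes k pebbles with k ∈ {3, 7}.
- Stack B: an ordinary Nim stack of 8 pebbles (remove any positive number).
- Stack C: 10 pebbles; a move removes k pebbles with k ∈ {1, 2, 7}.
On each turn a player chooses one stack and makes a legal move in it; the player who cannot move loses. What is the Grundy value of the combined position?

For stack A, compute g(0), g(1), … with moves {3, 7}:
k:     0  1  2  3  4  5  6  7  8  9 10 11 12
g(k):  0  0  0  1  1  1  0  2  2  1  0  0  0
So g(12) = 0.
Stack B is a plain Nim stack of size 8, so its Grundy value is 8.
Build the Grundy sequence for stack C with g(k) = mex{g(k−s) : s ∈ {1, 2, 7}, s ≤ k}:
k:     0  1  2  3  4  5  6  7  8  9 10
g(k):  0  1  2  0  1  2  0  1  2  0  1
So g(10) = 1.
The value of a disjunctive sum is the nim-sum of the parts.
Combined value = 0 ⊕ 8 ⊕ 1 = 9.

9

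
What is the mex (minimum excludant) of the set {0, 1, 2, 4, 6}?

3

The values 0, 1, 2 are all present; 3 is the first non-negative integer missing from the set.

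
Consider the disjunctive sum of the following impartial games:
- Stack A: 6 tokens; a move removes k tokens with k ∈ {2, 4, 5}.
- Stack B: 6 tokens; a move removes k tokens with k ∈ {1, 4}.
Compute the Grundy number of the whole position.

Grundy values for stack A (subtraction set {2, 4, 5}):
g(0) = mex{} = 0
g(1) = mex{} = 0
g(2) = mex{0} = 1
g(3) = mex{0} = 1
g(4) = mex{0,1} = 2
g(5) = mex{0,1} = 2
g(6) = mex{0,1,2} = 3
So g(6) = 3.
Build the Grundy sequence for stack B with g(k) = mex{g(k−s) : s ∈ {1, 4}, s ≤ k}:
g(0) = mex{} = 0
g(1) = mex{0} = 1
g(2) = mex{1} = 0
g(3) = mex{0} = 1
g(4) = mex{0,1} = 2
g(5) = mex{1,2} = 0
g(6) = mex{0} = 1
So g(6) = 1.
The value of a disjunctive sum is the nim-sum of the parts.
Combined value = 3 XOR 1 = 2.

2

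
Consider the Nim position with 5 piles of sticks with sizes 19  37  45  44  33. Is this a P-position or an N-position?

N-position

Nim-sum: 19 ^ 37 ^ 45 ^ 44 ^ 33 = 22.
The nim-sum is 22 ≠ 0, so this is an N-position: the player to move can win.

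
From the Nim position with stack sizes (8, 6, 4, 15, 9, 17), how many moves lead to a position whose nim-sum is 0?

Compute the nim-sum pairwise:
8 XOR 6 = 14
14 XOR 4 = 10
10 XOR 15 = 5
5 XOR 9 = 12
12 XOR 17 = 29
The overall nim-sum is X = 29. A stack of size p has a winning move iff p XOR X < p (reduce it to p XOR X).
  8: 8 XOR 29 = 21 ≥ 8 — no move.
  6: 6 XOR 29 = 27 ≥ 6 — no move.
  4: 4 XOR 29 = 25 ≥ 4 — no move.
  15: 15 XOR 29 = 18 ≥ 15 — no move.
  9: 9 XOR 29 = 20 ≥ 9 — no move.
  17: 17 XOR 29 = 12 < 17 — winning move (to 12).
That gives 1 winning move.

1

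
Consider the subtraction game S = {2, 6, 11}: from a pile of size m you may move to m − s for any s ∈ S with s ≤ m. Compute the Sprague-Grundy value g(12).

2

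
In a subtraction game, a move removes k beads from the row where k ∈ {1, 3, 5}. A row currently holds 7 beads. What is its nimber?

1

Build the Grundy sequence with g(k) = mex{g(k−s) : s ∈ {1, 3, 5}, s ≤ k}:
k:     0  1  2  3  4  5  6  7
g(k):  0  1  0  1  0  1  0  1
So g(7) = 1.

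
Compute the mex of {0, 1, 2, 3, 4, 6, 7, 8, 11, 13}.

5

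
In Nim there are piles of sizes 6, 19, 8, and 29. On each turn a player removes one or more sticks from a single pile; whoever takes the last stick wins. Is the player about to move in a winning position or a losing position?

Bitwise XOR of the heap sizes:
  00110  (6)
  10011  (19)
  01000  (8)
  11101  (29)
  -----
  00000  (0)
The nim-sum is 0, so this is a P-position: the player to move is in a losing position under optimal play.

Losing position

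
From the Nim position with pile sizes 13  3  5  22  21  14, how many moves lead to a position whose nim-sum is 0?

Nim-sum: 13 XOR 3 XOR 5 XOR 22 XOR 21 XOR 14 = 6.
The overall nim-sum is X = 6. A pile of size p has a winning move iff p XOR X < p (reduce it to p XOR X).
  13: 13 XOR 6 = 11 < 13 — winning move (to 11).
  3: 3 XOR 6 = 5 ≥ 3 — no move.
  5: 5 XOR 6 = 3 < 5 — winning move (to 3).
  22: 22 XOR 6 = 16 < 22 — winning move (to 16).
  21: 21 XOR 6 = 19 < 21 — winning move (to 19).
  14: 14 XOR 6 = 8 < 14 — winning move (to 8).
That gives 5 winning moves.

5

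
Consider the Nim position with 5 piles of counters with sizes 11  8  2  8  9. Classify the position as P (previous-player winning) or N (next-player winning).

P-position

Bitwise XOR of the heap sizes:
  1011  (11)
  1000  (8)
  0010  (2)
  1000  (8)
  1001  (9)
  ----
  0000  (0)
The nim-sum is 0, so this is a P-position: the player to move is in a losing position under optimal play.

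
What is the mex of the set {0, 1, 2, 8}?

The values 0, 1, 2 are all present; 3 is the first non-negative integer missing from the set.

3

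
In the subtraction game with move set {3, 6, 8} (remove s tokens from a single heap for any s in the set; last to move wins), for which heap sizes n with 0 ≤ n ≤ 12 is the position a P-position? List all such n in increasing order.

0, 1, 2, 11, 12

Compute g(0), g(1), … for moves {3, 6, 8}:
g(0) = mex{} = 0
g(1) = mex{} = 0
g(2) = mex{} = 0
g(3) = mex{0} = 1
g(4) = mex{0} = 1
g(5) = mex{0} = 1
g(6) = mex{0,1} = 2
g(7) = mex{0,1} = 2
g(8) = mex{0,1} = 2
g(9) = mex{0,1,2} = 3
g(10) = mex{0,1,2} = 3
g(11) = mex{1,2} = 0
g(12) = mex{1,2,3} = 0
The P-positions (g = 0) in 0..12 are 0, 1, 2, 11, 12.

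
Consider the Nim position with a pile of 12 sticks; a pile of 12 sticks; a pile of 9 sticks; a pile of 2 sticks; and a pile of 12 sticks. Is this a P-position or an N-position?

Nim-sum: 12 ⊕ 12 ⊕ 9 ⊕ 2 ⊕ 12 = 7.
The nim-sum is 7 ≠ 0, so this is an N-position: the player to move can win.

N-position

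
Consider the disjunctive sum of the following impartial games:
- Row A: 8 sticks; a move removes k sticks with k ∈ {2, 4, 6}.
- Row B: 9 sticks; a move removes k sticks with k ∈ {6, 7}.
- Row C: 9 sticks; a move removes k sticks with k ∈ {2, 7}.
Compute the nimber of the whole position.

Grundy values for row A (subtraction set {2, 4, 6}):
g(0) = mex{} = 0
g(1) = mex{} = 0
g(2) = mex{0} = 1
g(3) = mex{0} = 1
g(4) = mex{0,1} = 2
g(5) = mex{0,1} = 2
g(6) = mex{0,1,2} = 3
g(7) = mex{0,1,2} = 3
g(8) = mex{1,2,3} = 0
So g(8) = 0.
Build the Grundy sequence for row B with g(k) = mex{g(k−s) : s ∈ {6, 7}, s ≤ k}:
k:     0  1  2  3  4  5  6  7  8  9
g(k):  0  0  0  0  0  0  1  1  1  1
So g(9) = 1.
Build the Grundy sequence for row C with g(k) = mex{g(k−s) : s ∈ {2, 7}, s ≤ k}:
g(0) = mex{} = 0
g(1) = mex{} = 0
g(2) = mex{0} = 1
g(3) = mex{0} = 1
g(4) = mex{1} = 0
g(5) = mex{1} = 0
g(6) = mex{0} = 1
g(7) = mex{0} = 1
g(8) = mex{0,1} = 2
g(9) = mex{1} = 0
So g(9) = 0.
By the Sprague-Grundy theorem, the Grundy value of a sum of independent games is the XOR of the component values.
Combined value = 0 ⊕ 1 ⊕ 0 = 1.

1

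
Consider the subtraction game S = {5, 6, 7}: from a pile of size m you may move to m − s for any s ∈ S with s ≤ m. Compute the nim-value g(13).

Grundy values for subtraction set {5, 6, 7}:
g(0) = mex{} = 0
g(1) = mex{} = 0
g(2) = mex{} = 0
g(3) = mex{} = 0
g(4) = mex{} = 0
g(5) = mex{0} = 1
g(6) = mex{0} = 1
g(7) = mex{0} = 1
g(8) = mex{0} = 1
g(9) = mex{0} = 1
g(10) = mex{0,1} = 2
g(11) = mex{0,1} = 2
g(12) = mex{1} = 0
g(13) = mex{1} = 0
So g(13) = 0.

0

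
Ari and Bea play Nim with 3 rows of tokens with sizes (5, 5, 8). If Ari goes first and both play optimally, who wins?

Ari wins

Nim-sum: 5 ^ 5 ^ 8 = 8.
The nim-sum is 8 ≠ 0, so this is an N-position: the player to move can win; Ari has a winning move.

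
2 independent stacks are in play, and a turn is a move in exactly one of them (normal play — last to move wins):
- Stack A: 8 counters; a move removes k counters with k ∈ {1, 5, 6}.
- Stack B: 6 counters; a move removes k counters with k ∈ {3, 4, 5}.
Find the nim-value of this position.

Grundy values for stack A (subtraction set {1, 5, 6}):
g(0) = mex{} = 0
g(1) = mex{0} = 1
g(2) = mex{1} = 0
g(3) = mex{0} = 1
g(4) = mex{1} = 0
g(5) = mex{0} = 1
g(6) = mex{0,1} = 2
g(7) = mex{0,1,2} = 3
g(8) = mex{0,1,3} = 2
So g(8) = 2.
For stack B, compute g(0), g(1), … with moves {3, 4, 5}:
k:     0  1  2  3  4  5  6
g(k):  0  0  0  1  1  1  2
So g(6) = 2.
The value of a disjunctive sum is the nim-sum of the parts.
Combined value = 2 ⊕ 2 = 0.

0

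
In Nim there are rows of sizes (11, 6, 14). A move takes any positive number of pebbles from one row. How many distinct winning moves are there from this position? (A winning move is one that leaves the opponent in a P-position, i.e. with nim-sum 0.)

3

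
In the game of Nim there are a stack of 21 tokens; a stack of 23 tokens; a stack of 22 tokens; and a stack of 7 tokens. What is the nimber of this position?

19

Nim-sum: 21 ⊕ 23 ⊕ 22 ⊕ 7 = 19.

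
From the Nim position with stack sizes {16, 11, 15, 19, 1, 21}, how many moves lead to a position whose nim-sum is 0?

In binary:
  10000  (16)
  01011  (11)
  01111  (15)
  10011  (19)
  00001  (1)
  10101  (21)
  -----
  10011  (19)
The overall nim-sum is X = 19. A stack of size p has a winning move iff p XOR X < p (reduce it to p XOR X).
  16: 16 XOR 19 = 3 < 16 — winning move (to 3).
  11: 11 XOR 19 = 24 ≥ 11 — no move.
  15: 15 XOR 19 = 28 ≥ 15 — no move.
  19: 19 XOR 19 = 0 < 19 — winning move (to 0).
  1: 1 XOR 19 = 18 ≥ 1 — no move.
  21: 21 XOR 19 = 6 < 21 — winning move (to 6).
That gives 3 winning moves.

3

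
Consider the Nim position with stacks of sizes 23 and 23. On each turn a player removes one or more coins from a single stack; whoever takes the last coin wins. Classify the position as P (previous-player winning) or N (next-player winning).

Write each in binary and XOR column by column:
  10111  (23)
  10111  (23)
  -----
  00000  (0)
The nim-sum is 0, so this is a P-position: the player to move is in a losing position under optimal play.

P-position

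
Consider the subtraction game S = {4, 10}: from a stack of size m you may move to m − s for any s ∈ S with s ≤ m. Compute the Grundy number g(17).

Grundy values for subtraction set {4, 10}:
k:     0  1  2  3  4  5  6  7  8  9 10 11 12 13 14 15 16 17
g(k):  0  0  0  0  1  1  1  1  0  0  2  2  1  1  0  0  0  0
So g(17) = 0.

0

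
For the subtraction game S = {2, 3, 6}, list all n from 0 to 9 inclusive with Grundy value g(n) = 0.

0, 1, 5, 9

Grundy values for subtraction set {2, 3, 6}:
k:     0  1  2  3  4  5  6  7  8  9
g(k):  0  0  1  1  2  0  3  1  2  0
The P-positions (g = 0) in 0..9 are 0, 1, 5, 9.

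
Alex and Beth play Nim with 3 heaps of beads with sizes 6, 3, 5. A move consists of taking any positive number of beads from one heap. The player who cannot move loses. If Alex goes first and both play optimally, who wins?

Beth wins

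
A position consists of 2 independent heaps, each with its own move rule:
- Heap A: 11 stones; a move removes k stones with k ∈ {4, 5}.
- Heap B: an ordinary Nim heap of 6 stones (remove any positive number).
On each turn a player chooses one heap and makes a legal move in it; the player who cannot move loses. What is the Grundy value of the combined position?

6

For heap A, compute g(0), g(1), … with moves {4, 5}:
g(0) = mex{} = 0
g(1) = mex{} = 0
g(2) = mex{} = 0
g(3) = mex{} = 0
g(4) = mex{0} = 1
g(5) = mex{0} = 1
g(6) = mex{0} = 1
g(7) = mex{0} = 1
g(8) = mex{0,1} = 2
g(9) = mex{1} = 0
g(10) = mex{1} = 0
g(11) = mex{1} = 0
So g(11) = 0.
Heap B is a plain Nim heap of size 6, so its Grundy value is 6.
By the Sprague-Grundy theorem, the Grundy value of a sum of independent games is the XOR of the component values.
Combined value = 0 XOR 6 = 6.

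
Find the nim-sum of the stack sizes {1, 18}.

19

Compute the nim-sum pairwise:
1 ^ 18 = 19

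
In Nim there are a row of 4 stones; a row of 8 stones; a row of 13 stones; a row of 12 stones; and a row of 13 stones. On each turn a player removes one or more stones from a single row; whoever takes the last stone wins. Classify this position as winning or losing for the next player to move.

Compute the nim-sum pairwise:
4 ^ 8 = 12
12 ^ 13 = 1
1 ^ 12 = 13
13 ^ 13 = 0
The nim-sum is 0, so this is a P-position: the player to move is in a losing position under optimal play.

Losing position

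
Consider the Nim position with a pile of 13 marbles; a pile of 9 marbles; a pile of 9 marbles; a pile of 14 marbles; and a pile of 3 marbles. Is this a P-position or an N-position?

P-position

Write each in binary and XOR column by column:
  1101  (13)
  1001  (9)
  1001  (9)
  1110  (14)
  0011  (3)
  ----
  0000  (0)
The nim-sum is 0, so this is a P-position: the player to move is in a losing position under optimal play.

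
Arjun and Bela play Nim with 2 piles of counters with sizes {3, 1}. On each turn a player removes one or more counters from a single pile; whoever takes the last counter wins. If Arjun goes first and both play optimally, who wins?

Compute the nim-sum pairwise:
3 ⊕ 1 = 2
The nim-sum is 2 ≠ 0, so this is an N-position: the player to move can win; Arjun has a winning move.

Arjun wins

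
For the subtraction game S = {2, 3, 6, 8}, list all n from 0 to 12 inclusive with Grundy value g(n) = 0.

0, 1, 5, 10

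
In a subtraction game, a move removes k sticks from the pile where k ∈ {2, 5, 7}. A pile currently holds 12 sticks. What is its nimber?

Compute g(0), g(1), … for moves {2, 5, 7}:
k:     0  1  2  3  4  5  6  7  8  9 10 11 12
g(k):  0  0  1  1  0  2  1  3  2  2  0  3  1
So g(12) = 1.

1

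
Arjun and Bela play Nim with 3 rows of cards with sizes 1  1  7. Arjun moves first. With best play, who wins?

Nim-sum: 1 XOR 1 XOR 7 = 7.
The nim-sum is 7 ≠ 0, so this is an N-position: the player to move can win; Arjun has a winning move.

Arjun wins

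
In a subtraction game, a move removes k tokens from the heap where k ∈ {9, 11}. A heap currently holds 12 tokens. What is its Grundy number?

1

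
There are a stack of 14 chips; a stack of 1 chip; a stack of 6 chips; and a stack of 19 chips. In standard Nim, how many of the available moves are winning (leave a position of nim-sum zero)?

1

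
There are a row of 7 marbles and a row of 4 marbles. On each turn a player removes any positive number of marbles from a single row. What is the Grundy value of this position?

3

Nim-sum: 7 ⊕ 4 = 3.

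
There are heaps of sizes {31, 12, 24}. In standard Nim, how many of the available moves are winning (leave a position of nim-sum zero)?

3

In binary:
  11111  (31)
  01100  (12)
  11000  (24)
  -----
  01011  (11)
The overall nim-sum is X = 11. A heap of size p has a winning move iff p XOR X < p (reduce it to p XOR X).
  31: 31 XOR 11 = 20 < 31 — winning move (to 20).
  12: 12 XOR 11 = 7 < 12 — winning move (to 7).
  24: 24 XOR 11 = 19 < 24 — winning move (to 19).
That gives 3 winning moves.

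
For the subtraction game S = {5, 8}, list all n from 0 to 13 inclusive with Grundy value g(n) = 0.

0, 1, 2, 3, 4, 13

Grundy values for subtraction set {5, 8}:
k:     0  1  2  3  4  5  6  7  8  9 10 11 12 13
g(k):  0  0  0  0  0  1  1  1  1  1  2  2  2  0
The P-positions (g = 0) in 0..13 are 0, 1, 2, 3, 4, 13.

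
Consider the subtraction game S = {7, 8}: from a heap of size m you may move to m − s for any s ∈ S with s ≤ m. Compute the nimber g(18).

0

Grundy values for subtraction set {7, 8}:
k:     0  1  2  3  4  5  6  7  8  9 10 11 12 13 14 15 16 17 18
g(k):  0  0  0  0  0  0  0  1  1  1  1  1  1  1  2  0  0  0  0
So g(18) = 0.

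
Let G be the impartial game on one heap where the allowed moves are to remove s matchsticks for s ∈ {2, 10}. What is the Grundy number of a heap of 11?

1

Build the Grundy sequence with g(k) = mex{g(k−s) : s ∈ {2, 10}, s ≤ k}:
k:     0  1  2  3  4  5  6  7  8  9 10 11
g(k):  0  0  1  1  0  0  1  1  0  0  1  1
So g(11) = 1.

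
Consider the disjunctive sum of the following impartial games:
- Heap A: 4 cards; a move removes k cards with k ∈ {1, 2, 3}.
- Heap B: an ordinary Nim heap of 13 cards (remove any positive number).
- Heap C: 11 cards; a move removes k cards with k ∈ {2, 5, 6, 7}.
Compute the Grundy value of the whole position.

14

Build the Grundy sequence for heap A with g(k) = mex{g(k−s) : s ∈ {1, 2, 3}, s ≤ k}:
k:     0  1  2  3  4
g(k):  0  1  2  3  0
So g(4) = 0.
Heap B is a plain Nim heap of size 13, so its Grundy value is 13.
For heap C, compute g(0), g(1), … with moves {2, 5, 6, 7}:
k:     0  1  2  3  4  5  6  7  8  9 10 11
g(k):  0  0  1  1  0  2  1  3  2  2  3  3
So g(11) = 3.
The value of a disjunctive sum is the nim-sum of the parts.
Combined value = 0 ⊕ 13 ⊕ 3 = 14.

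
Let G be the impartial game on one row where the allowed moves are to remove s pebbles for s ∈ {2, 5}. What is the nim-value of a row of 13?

1

Grundy values for subtraction set {2, 5}:
k:     0  1  2  3  4  5  6  7  8  9 10 11 12 13
g(k):  0  0  1  1  0  2  1  0  0  1  1  0  2  1
So g(13) = 1.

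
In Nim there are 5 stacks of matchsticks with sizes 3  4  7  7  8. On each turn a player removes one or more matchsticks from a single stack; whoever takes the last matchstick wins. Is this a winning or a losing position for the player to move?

Nim-sum: 3 ⊕ 4 ⊕ 7 ⊕ 7 ⊕ 8 = 15.
The nim-sum is 15 ≠ 0, so this is an N-position: the player to move can win.

Winning position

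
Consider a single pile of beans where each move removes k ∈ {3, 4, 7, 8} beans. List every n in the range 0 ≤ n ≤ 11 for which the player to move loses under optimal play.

0, 1, 2, 11

Grundy values for subtraction set {3, 4, 7, 8}:
g(0) = mex{} = 0
g(1) = mex{} = 0
g(2) = mex{} = 0
g(3) = mex{0} = 1
g(4) = mex{0} = 1
g(5) = mex{0} = 1
g(6) = mex{0,1} = 2
g(7) = mex{0,1} = 2
g(8) = mex{0,1} = 2
g(9) = mex{0,1,2} = 3
g(10) = mex{0,1,2} = 3
g(11) = mex{1,2} = 0
The P-positions (g = 0) in 0..11 are 0, 1, 2, 11.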